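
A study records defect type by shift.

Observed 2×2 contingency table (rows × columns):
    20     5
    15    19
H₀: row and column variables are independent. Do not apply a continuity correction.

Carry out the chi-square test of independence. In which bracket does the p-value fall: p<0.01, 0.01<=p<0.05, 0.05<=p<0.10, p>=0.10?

p-value bracket: p<0.01

Row totals [25, 34], col totals [35, 24], n=59
χ² = (20−14.83)²/14.83 + (5−10.17)²/10.17 + (15−20.17)²/20.17 + (19−13.83)²/13.83 = 7.6869
df = 1
p-value (upper-tail) = 0.00556
→ bracket: p<0.01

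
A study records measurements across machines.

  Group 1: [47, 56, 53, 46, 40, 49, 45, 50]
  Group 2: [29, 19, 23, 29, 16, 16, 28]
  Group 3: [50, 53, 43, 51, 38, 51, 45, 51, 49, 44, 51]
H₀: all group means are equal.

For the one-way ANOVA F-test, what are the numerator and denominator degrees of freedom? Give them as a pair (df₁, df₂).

degrees of freedom = [2, 23]

k = 3 groups, N = 26 total
df = (k−1, N−k) = (3−1, 26−3) = (2, 23)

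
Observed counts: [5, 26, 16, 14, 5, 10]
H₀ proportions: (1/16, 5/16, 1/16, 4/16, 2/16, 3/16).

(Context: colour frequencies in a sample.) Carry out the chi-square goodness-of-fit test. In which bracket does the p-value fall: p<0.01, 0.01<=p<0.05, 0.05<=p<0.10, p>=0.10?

p-value bracket: p<0.01

n = 76; E_i = n·p_i = [4.75, 23.75, 4.75, 19.00, 9.50, 14.25]
χ² = (5−4.75)²/4.75 + (26−23.75)²/23.75 + (16−4.75)²/4.75 + (14−19.00)²/19.00 + (5−9.50)²/9.50 + (10−14.25)²/14.25 = 31.5860
df = 5
p-value (upper-tail) = 0.00001
→ bracket: p<0.01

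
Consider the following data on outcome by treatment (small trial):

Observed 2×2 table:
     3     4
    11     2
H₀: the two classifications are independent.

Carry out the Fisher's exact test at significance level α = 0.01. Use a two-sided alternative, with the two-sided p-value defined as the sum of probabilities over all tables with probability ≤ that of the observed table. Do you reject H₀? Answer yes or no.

reject H₀: no

Margins: r₁=7, r₂=13, c₁=14, c₂=6, n=20
p_obs = C(7,3)·C(13,11)/C(20,14); sum pmf over tables with pmf ≤ p_obs
p-value (two-sided) = 0.12193
At α=0.01: p ≥ α → fail to reject H₀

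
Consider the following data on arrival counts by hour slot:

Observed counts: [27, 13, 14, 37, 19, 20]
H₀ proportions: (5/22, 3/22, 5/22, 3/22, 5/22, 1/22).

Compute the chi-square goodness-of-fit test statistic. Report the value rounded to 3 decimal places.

n = 130; E_i = n·p_i = [29.55, 17.73, 29.55, 17.73, 29.55, 5.91]
χ² = (27−29.55)²/29.55 + (13−17.73)²/17.73 + (14−29.55)²/29.55 + (37−17.73)²/17.73 + (19−29.55)²/29.55 + (20−5.91)²/5.91 = 67.9774
df = 5

test statistic = 67.977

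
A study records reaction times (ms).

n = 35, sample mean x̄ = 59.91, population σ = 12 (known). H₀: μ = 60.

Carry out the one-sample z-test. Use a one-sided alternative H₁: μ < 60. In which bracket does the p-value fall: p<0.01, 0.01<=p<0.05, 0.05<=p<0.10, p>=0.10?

SE = σ/√n = 12/√35 = 2.0284
z = (x̄−μ₀)/SE = (59.91−60)/2.0284 = -0.0444
p-value (one-sided, H₁ less) = 0.48230
→ bracket: p>=0.10

p-value bracket: p>=0.10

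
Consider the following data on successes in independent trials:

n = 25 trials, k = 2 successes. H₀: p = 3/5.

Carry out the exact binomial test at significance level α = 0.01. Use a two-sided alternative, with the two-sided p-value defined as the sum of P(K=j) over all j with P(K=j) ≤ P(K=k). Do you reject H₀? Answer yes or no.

Exact binomial: n=25, k=2, p₀=3/5=0.6000
P(X=j) = C(n,j)·p₀^j·(1−p₀)^(n−j); p = Σ P(X=j) over j with P(X=j) ≤ P(X=2)
p-value (two-sided) = 0.00000
At α=0.01: p < α → reject H₀

reject H₀: yes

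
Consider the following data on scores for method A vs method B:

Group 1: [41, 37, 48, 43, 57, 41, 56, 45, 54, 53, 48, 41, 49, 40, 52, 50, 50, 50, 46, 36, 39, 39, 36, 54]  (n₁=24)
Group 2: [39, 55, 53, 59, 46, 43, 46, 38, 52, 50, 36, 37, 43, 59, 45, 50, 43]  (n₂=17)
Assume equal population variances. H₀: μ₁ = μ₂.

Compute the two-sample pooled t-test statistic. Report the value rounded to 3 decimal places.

test statistic = -0.304

x̄₁=46.042, s₁=6.590, n₁=24
x̄₂=46.706, s₂=7.287, n₂=17
s_p² = [23·6.590² + 16·7.287²]/39 = 47.3971
SE = √(s_p²·(1/24+1/17)) = 2.1824
t = (46.042−46.706)/2.1824 = -0.3043
df = 39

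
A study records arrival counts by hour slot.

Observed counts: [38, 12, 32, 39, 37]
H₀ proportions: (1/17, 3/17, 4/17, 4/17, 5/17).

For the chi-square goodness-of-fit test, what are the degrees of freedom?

df = k − 1 = 5 − 1 = 4

degrees of freedom = 4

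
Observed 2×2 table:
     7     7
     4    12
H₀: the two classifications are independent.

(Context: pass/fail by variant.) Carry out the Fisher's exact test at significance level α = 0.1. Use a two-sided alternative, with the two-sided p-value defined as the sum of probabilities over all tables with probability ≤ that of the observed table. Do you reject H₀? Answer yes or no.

Margins: r₁=14, r₂=16, c₁=11, c₂=19, n=30
p_obs = C(14,7)·C(16,4)/C(30,11); sum pmf over tables with pmf ≤ p_obs
p-value (two-sided) = 0.25677
At α=0.1: p ≥ α → fail to reject H₀

reject H₀: no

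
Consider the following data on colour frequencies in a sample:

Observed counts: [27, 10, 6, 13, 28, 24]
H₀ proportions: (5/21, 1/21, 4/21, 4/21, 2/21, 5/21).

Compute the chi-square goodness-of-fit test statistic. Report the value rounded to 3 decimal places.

n = 108; E_i = n·p_i = [25.71, 5.14, 20.57, 20.57, 10.29, 25.71]
χ² = (27−25.71)²/25.71 + (10−5.14)²/5.14 + (6−20.57)²/20.57 + (13−20.57)²/20.57 + (28−10.29)²/10.29 + (24−25.71)²/25.71 = 48.3819
df = 5

test statistic = 48.382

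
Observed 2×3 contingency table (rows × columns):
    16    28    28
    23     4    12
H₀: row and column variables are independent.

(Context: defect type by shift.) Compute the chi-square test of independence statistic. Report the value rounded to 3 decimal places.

test statistic = 17.382

Row totals [72, 39], col totals [39, 32, 40], n=111
χ² = (16−25.30)²/25.30 + (28−20.76)²/20.76 + (28−25.95)²/25.95 + (23−13.70)²/13.70 + (4−11.24)²/11.24 + (12−14.05)²/14.05 = 17.3819
df = 2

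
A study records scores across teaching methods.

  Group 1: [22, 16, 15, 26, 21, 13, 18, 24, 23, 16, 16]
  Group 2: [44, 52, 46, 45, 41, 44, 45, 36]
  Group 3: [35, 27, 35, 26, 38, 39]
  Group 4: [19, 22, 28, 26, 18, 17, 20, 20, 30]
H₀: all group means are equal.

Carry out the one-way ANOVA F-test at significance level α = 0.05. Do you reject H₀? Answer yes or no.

Group means [19.09, 44.12, 33.33, 22.22], grand mean 28.324
SSB = Σnᵢ(x̄ᵢ−x̄)² = 3420.768; SSW = ΣΣ(x−x̄ᵢ)² = 652.673
MSB = 3420.768/3 = 1140.2561; MSW = 652.673/30 = 21.7558
F = MSB/MSW = 52.4117
df = (3, 30)
p-value (upper-tail) = 0.00000
At α=0.05: p < α → reject H₀

reject H₀: yes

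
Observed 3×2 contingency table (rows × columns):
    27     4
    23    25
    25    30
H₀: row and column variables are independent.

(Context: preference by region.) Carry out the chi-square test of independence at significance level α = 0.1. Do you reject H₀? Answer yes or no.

Row totals [31, 48, 55], col totals [75, 59], n=134
χ² = (27−17.35)²/17.35 + (4−13.65)²/13.65 + (23−26.87)²/26.87 + (25−21.13)²/21.13 + (25−30.78)²/30.78 + (30−24.22)²/24.22 = 15.9189
df = 2
p-value (upper-tail) = 0.00035
At α=0.1: p < α → reject H₀

reject H₀: yes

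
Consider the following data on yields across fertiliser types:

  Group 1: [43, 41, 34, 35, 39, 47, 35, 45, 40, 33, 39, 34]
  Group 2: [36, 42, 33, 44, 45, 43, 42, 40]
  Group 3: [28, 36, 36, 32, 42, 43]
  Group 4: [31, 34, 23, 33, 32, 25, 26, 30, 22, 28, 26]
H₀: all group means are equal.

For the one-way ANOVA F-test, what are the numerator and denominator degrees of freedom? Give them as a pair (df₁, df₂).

k = 4 groups, N = 37 total
df = (k−1, N−k) = (4−1, 37−4) = (3, 33)

degrees of freedom = [3, 33]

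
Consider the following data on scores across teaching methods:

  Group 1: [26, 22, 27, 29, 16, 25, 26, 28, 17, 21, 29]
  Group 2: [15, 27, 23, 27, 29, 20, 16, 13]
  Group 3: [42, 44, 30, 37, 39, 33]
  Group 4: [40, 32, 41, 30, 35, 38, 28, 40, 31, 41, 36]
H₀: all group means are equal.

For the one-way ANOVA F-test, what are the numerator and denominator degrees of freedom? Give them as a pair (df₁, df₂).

k = 4 groups, N = 36 total
df = (k−1, N−k) = (4−1, 36−4) = (3, 32)

degrees of freedom = [3, 32]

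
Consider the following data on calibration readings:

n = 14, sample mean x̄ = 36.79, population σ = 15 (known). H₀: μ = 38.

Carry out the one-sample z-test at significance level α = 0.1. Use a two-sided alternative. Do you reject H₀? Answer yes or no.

reject H₀: no

SE = σ/√n = 15/√14 = 4.0089
z = (x̄−μ₀)/SE = (36.79−38)/4.0089 = -0.3018
p-value (two-sided) = 0.76278
At α=0.1: p ≥ α → fail to reject H₀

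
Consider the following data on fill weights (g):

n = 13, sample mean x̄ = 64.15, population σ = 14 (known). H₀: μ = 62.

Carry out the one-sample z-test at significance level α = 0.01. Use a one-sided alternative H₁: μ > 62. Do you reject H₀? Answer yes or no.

reject H₀: no

SE = σ/√n = 14/√13 = 3.8829
z = (x̄−μ₀)/SE = (64.15−62)/3.8829 = 0.5537
p-value (one-sided, H₁ greater) = 0.28989
At α=0.01: p ≥ α → fail to reject H₀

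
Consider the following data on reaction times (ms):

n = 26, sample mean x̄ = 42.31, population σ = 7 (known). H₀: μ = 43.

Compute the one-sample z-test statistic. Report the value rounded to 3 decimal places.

test statistic = -0.503

SE = σ/√n = 7/√26 = 1.3728
z = (x̄−μ₀)/SE = (42.31−43)/1.3728 = -0.5026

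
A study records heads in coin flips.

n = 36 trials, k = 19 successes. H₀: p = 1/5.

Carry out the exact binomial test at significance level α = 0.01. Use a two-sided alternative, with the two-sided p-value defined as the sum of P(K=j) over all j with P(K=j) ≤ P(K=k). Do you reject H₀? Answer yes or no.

Exact binomial: n=36, k=19, p₀=1/5=0.2000
P(X=j) = C(n,j)·p₀^j·(1−p₀)^(n−j); p = Σ P(X=j) over j with P(X=j) ≤ P(X=19)
p-value (two-sided) = 0.00001
At α=0.01: p < α → reject H₀

reject H₀: yes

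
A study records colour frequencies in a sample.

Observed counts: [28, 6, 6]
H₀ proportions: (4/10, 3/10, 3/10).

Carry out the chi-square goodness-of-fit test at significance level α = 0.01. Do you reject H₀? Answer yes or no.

n = 40; E_i = n·p_i = [16.00, 12.00, 12.00]
χ² = (28−16.00)²/16.00 + (6−12.00)²/12.00 + (6−12.00)²/12.00 = 15.0000
df = 2
p-value (upper-tail) = 0.00055
At α=0.01: p < α → reject H₀

reject H₀: yes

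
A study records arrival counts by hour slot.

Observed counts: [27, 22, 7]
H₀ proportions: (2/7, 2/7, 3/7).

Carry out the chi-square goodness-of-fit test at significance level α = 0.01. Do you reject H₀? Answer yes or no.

n = 56; E_i = n·p_i = [16.00, 16.00, 24.00]
χ² = (27−16.00)²/16.00 + (22−16.00)²/16.00 + (7−24.00)²/24.00 = 21.8542
df = 2
p-value (upper-tail) = 0.00002
At α=0.01: p < α → reject H₀

reject H₀: yes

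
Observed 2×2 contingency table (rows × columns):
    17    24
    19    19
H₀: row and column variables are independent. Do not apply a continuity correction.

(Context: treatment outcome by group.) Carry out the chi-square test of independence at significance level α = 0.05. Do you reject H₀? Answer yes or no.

Row totals [41, 38], col totals [36, 43], n=79
χ² = (17−18.68)²/18.68 + (24−22.32)²/22.32 + (19−17.32)²/17.32 + (19−20.68)²/20.68 = 0.5794
df = 1
p-value (upper-tail) = 0.44654
At α=0.05: p ≥ α → fail to reject H₀

reject H₀: no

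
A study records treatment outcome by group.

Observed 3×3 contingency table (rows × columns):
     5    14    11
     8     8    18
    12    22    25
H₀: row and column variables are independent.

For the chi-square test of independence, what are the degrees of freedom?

df = (r−1)(c−1) = (3−1)·(3−1) = 4

degrees of freedom = 4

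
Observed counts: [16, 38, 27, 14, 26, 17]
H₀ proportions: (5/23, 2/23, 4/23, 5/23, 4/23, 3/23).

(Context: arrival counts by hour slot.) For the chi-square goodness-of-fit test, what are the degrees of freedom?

degrees of freedom = 5

df = k − 1 = 6 − 1 = 5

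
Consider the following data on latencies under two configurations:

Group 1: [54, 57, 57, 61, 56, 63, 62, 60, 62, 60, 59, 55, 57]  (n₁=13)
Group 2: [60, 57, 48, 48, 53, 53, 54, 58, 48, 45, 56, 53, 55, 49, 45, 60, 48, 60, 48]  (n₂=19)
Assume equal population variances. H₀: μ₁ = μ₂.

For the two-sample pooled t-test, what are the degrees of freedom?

degrees of freedom = 30

df = n₁ + n₂ − 2 = 13 + 19 − 2 = 30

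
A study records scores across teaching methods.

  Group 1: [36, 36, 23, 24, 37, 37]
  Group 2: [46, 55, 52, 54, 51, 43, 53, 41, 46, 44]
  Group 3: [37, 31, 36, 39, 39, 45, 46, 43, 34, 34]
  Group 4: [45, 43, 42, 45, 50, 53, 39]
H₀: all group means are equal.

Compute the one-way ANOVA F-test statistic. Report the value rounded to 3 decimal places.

test statistic = 14.236

Group means [32.17, 48.50, 38.40, 45.29], grand mean 41.788
SSB = Σnᵢ(x̄ᵢ−x̄)² = 1206.353; SSW = ΣΣ(x−x̄ᵢ)² = 819.162
MSB = 1206.353/3 = 402.1177; MSW = 819.162/29 = 28.2470
F = MSB/MSW = 14.2358
df = (3, 29)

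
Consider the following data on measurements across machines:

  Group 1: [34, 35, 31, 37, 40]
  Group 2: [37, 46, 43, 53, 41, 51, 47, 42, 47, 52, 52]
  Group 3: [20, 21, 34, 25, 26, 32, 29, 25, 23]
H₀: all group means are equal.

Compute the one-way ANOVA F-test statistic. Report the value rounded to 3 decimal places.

Group means [35.40, 46.45, 26.11], grand mean 36.920
SSB = Σnᵢ(x̄ᵢ−x̄)² = 2063.024; SSW = ΣΣ(x−x̄ᵢ)² = 502.816
MSB = 2063.024/2 = 1031.5119; MSW = 502.816/22 = 22.8553
F = MSB/MSW = 45.1323
df = (2, 22)

test statistic = 45.132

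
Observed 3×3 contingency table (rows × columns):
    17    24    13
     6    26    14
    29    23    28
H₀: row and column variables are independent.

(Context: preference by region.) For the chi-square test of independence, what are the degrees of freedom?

degrees of freedom = 4

df = (r−1)(c−1) = (3−1)·(3−1) = 4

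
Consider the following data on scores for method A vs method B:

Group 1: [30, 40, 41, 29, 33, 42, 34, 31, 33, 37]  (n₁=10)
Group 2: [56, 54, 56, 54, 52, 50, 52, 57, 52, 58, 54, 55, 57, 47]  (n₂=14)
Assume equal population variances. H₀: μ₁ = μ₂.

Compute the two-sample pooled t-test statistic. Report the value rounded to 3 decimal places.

test statistic = -11.947

x̄₁=35.000, s₁=4.714, n₁=10
x̄₂=53.857, s₂=3.035, n₂=14
s_p² = [9·4.714² + 13·3.035²]/22 = 14.5325
SE = √(s_p²·(1/10+1/14)) = 1.5784
t = (35.000−53.857)/1.5784 = -11.9472
df = 22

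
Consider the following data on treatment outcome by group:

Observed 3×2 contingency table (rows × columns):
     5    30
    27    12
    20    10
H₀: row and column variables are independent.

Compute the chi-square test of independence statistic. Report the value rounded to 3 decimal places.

test statistic = 26.960

Row totals [35, 39, 30], col totals [52, 52], n=104
χ² = (5−17.50)²/17.50 + (30−17.50)²/17.50 + (27−19.50)²/19.50 + (12−19.50)²/19.50 + (20−15.00)²/15.00 + (10−15.00)²/15.00 = 26.9597
df = 2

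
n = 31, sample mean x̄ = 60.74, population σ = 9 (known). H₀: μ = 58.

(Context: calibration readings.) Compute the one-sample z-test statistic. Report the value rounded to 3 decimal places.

SE = σ/√n = 9/√31 = 1.6164
z = (x̄−μ₀)/SE = (60.74−58)/1.6164 = 1.6951

test statistic = 1.695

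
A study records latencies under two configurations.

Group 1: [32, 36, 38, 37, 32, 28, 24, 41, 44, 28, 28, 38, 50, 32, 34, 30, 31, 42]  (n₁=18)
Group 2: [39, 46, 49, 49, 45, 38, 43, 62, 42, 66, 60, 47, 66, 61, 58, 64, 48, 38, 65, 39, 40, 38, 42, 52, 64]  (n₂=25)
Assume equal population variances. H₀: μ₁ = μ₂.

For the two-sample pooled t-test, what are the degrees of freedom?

df = n₁ + n₂ − 2 = 18 + 25 − 2 = 41

degrees of freedom = 41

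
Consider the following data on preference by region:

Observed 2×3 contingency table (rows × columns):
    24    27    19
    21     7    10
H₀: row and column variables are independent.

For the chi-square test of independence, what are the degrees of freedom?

degrees of freedom = 2

df = (r−1)(c−1) = (2−1)·(3−1) = 2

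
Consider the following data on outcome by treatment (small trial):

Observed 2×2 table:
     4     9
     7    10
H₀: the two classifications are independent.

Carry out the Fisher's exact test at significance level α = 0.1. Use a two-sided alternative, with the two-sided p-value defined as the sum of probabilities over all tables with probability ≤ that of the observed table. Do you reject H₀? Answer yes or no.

reject H₀: no

Margins: r₁=13, r₂=17, c₁=11, c₂=19, n=30
p_obs = C(13,4)·C(17,7)/C(30,11); sum pmf over tables with pmf ≤ p_obs
p-value (two-sided) = 0.70843
At α=0.1: p ≥ α → fail to reject H₀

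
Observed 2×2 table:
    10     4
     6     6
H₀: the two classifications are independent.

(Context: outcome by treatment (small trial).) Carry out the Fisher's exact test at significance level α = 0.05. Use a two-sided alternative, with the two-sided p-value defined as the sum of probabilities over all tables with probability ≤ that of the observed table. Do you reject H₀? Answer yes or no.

Margins: r₁=14, r₂=12, c₁=16, c₂=10, n=26
p_obs = C(14,10)·C(12,6)/C(26,16); sum pmf over tables with pmf ≤ p_obs
p-value (two-sided) = 0.42164
At α=0.05: p ≥ α → fail to reject H₀

reject H₀: no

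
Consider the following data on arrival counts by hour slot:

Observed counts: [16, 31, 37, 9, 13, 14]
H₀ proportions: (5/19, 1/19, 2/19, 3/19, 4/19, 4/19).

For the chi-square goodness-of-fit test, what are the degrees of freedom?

degrees of freedom = 5

df = k − 1 = 6 − 1 = 5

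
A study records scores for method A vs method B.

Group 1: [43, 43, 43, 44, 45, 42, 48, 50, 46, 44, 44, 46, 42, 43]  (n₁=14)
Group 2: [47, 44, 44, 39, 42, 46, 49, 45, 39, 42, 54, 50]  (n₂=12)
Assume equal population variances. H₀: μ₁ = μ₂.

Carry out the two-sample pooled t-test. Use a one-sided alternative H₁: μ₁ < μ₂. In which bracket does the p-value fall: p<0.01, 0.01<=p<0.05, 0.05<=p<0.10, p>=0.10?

x̄₁=44.500, s₁=2.312, n₁=14
x̄₂=45.083, s₂=4.461, n₂=12
s_p² = [13·2.312² + 11·4.461²]/24 = 12.0174
SE = √(s_p²·(1/14+1/12)) = 1.3638
t = (44.500−45.083)/1.3638 = -0.4277
df = 24
p-value (one-sided, H₁ less) = 0.33633
→ bracket: p>=0.10

p-value bracket: p>=0.10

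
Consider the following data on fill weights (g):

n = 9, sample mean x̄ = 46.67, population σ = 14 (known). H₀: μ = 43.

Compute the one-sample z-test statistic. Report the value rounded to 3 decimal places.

SE = σ/√n = 14/√9 = 4.6667
z = (x̄−μ₀)/SE = (46.67−43)/4.6667 = 0.7864

test statistic = 0.786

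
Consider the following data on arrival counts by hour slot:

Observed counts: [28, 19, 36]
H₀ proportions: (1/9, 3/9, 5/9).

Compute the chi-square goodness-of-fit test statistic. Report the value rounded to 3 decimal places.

n = 83; E_i = n·p_i = [9.22, 27.67, 46.11]
χ² = (28−9.22)²/9.22 + (19−27.67)²/27.67 + (36−46.11)²/46.11 = 43.1663
df = 2

test statistic = 43.166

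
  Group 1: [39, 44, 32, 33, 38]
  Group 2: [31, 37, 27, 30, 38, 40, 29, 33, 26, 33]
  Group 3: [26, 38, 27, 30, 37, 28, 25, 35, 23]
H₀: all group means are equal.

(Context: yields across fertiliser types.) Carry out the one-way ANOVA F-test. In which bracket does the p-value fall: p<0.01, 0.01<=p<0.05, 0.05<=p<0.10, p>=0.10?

p-value bracket: 0.05<=p<0.10

Group means [37.20, 32.40, 29.89], grand mean 32.458
SSB = Σnᵢ(x̄ᵢ−x̄)² = 171.869; SSW = ΣΣ(x−x̄ᵢ)² = 536.089
MSB = 171.869/2 = 85.9347; MSW = 536.089/21 = 25.5280
F = MSB/MSW = 3.3663
df = (2, 21)
p-value (upper-tail) = 0.05394
→ bracket: 0.05<=p<0.10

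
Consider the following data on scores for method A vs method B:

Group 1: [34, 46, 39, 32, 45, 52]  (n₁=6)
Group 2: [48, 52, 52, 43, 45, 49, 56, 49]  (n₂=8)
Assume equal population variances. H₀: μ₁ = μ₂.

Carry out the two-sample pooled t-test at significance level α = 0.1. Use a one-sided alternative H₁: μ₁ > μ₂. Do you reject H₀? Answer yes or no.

reject H₀: no

x̄₁=41.333, s₁=7.685, n₁=6
x̄₂=49.250, s₂=4.132, n₂=8
s_p² = [5·7.685² + 7·4.132²]/12 = 34.5694
SE = √(s_p²·(1/6+1/8)) = 3.1753
t = (41.333−49.250)/3.1753 = -2.4932
df = 12
p-value (one-sided, H₁ greater) = 0.98587
At α=0.1: p ≥ α → fail to reject H₀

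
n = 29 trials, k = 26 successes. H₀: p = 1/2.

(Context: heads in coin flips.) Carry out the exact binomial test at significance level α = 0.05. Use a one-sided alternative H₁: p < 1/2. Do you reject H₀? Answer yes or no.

Exact binomial: n=29, k=26, p₀=1/2=0.5000
P(X≤26) from Σ C(n,i)·p₀^i·(1−p₀)^(n−i)
p-value (one-sided, H₁ less) = 1.00000
At α=0.05: p ≥ α → fail to reject H₀

reject H₀: no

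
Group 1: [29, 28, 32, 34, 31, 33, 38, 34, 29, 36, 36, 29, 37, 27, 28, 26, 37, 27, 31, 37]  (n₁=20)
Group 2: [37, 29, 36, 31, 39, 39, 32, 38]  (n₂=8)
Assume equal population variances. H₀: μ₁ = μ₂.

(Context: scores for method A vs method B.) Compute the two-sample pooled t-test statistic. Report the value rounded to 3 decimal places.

x̄₁=31.950, s₁=3.967, n₁=20
x̄₂=35.125, s₂=3.907, n₂=8
s_p² = [19·3.967² + 7·3.907²]/26 = 15.6087
SE = √(s_p²·(1/20+1/8)) = 1.6527
t = (31.950−35.125)/1.6527 = -1.9211
df = 26

test statistic = -1.921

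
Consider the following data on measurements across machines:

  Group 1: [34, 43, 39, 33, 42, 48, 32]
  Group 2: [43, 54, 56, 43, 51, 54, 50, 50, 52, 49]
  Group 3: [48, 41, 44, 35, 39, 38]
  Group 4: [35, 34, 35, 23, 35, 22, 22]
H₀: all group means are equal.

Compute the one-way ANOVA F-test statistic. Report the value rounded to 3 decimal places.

Group means [38.71, 50.20, 40.83, 29.43], grand mean 40.800
SSB = Σnᵢ(x̄ᵢ−x̄)² = 1819.224; SSW = ΣΣ(x−x̄ᵢ)² = 759.576
MSB = 1819.224/3 = 606.4079; MSW = 759.576/26 = 29.2145
F = MSB/MSW = 20.7571
df = (3, 26)

test statistic = 20.757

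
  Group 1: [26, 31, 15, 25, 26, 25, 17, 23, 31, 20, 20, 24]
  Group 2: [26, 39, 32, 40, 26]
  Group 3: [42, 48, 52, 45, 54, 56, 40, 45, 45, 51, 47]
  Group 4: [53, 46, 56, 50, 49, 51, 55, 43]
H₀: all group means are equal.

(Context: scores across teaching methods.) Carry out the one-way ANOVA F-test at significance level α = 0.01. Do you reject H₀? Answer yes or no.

reject H₀: yes

Group means [23.58, 32.60, 47.73, 50.38], grand mean 38.167
SSB = Σnᵢ(x̄ᵢ−x̄)² = 4904.827; SSW = ΣΣ(x−x̄ᵢ)² = 840.173
MSB = 4904.827/3 = 1634.9422; MSW = 840.173/32 = 26.2554
F = MSB/MSW = 62.2707
df = (3, 32)
p-value (upper-tail) = 0.00000
At α=0.01: p < α → reject H₀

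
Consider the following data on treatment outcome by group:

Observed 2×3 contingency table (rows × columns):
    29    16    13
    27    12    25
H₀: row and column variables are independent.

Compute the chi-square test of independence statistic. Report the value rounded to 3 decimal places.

Row totals [58, 64], col totals [56, 28, 38], n=122
χ² = (29−26.62)²/26.62 + (16−13.31)²/13.31 + (13−18.07)²/18.07 + (27−29.38)²/29.38 + (12−14.69)²/14.69 + (25−19.93)²/19.93 = 4.1473
df = 2

test statistic = 4.147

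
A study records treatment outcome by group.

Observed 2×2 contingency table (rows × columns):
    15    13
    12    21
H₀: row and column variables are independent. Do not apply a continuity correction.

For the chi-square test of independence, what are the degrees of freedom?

degrees of freedom = 1

df = (r−1)(c−1) = (2−1)·(2−1) = 1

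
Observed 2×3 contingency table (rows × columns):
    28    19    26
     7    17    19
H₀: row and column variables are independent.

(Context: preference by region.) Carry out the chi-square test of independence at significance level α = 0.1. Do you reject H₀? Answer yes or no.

Row totals [73, 43], col totals [35, 36, 45], n=116
χ² = (28−22.03)²/22.03 + (19−22.66)²/22.66 + (26−28.32)²/28.32 + (7−12.97)²/12.97 + (17−13.34)²/13.34 + (19−16.68)²/16.68 = 6.4744
df = 2
p-value (upper-tail) = 0.03927
At α=0.1: p < α → reject H₀

reject H₀: yes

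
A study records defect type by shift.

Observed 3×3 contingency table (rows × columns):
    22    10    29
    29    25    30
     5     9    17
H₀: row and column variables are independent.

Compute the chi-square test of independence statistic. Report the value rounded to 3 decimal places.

Row totals [61, 84, 31], col totals [56, 44, 76], n=176
χ² = (22−19.41)²/19.41 + (10−15.25)²/15.25 + (29−26.34)²/26.34 + (29−26.73)²/26.73 + (25−21.00)²/21.00 + (30−36.27)²/36.27 + (5−9.86)²/9.86 + (9−7.75)²/7.75 + (17−13.39)²/13.39 = 8.0369
df = 4

test statistic = 8.037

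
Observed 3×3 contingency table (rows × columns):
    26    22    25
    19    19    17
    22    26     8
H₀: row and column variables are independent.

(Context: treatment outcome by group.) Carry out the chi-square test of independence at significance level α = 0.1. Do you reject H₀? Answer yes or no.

Row totals [73, 55, 56], col totals [67, 67, 50], n=184
χ² = (26−26.58)²/26.58 + (22−26.58)²/26.58 + (25−19.84)²/19.84 + (19−20.03)²/20.03 + (19−20.03)²/20.03 + (17−14.95)²/14.95 + (22−20.39)²/20.39 + (26−20.39)²/20.39 + (8−15.22)²/15.22 = 7.6266
df = 4
p-value (upper-tail) = 0.10625
At α=0.1: p ≥ α → fail to reject H₀

reject H₀: no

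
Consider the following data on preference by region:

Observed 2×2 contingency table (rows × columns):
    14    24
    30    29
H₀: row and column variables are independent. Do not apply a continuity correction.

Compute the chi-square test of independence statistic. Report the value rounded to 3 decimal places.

test statistic = 1.829

Row totals [38, 59], col totals [44, 53], n=97
χ² = (14−17.24)²/17.24 + (24−20.76)²/20.76 + (30−26.76)²/26.76 + (29−32.24)²/32.24 = 1.8292
df = 1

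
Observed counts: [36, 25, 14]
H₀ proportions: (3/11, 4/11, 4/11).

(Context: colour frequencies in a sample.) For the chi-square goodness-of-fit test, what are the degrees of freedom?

degrees of freedom = 2

df = k − 1 = 3 − 1 = 2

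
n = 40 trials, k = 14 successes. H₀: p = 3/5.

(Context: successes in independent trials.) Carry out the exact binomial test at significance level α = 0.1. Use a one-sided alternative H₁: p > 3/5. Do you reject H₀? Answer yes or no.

reject H₀: no

Exact binomial: n=40, k=14, p₀=3/5=0.6000
P(X≥14) from Σ C(n,i)·p₀^i·(1−p₀)^(n−i)
p-value (one-sided, H₁ greater) = 0.99960
At α=0.1: p ≥ α → fail to reject H₀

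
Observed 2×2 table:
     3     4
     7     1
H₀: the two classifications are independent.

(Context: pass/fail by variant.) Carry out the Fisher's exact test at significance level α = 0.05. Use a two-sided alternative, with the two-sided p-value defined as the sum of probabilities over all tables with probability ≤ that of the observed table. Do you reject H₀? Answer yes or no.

Margins: r₁=7, r₂=8, c₁=10, c₂=5, n=15
p_obs = C(7,3)·C(8,7)/C(15,10); sum pmf over tables with pmf ≤ p_obs
p-value (two-sided) = 0.11888
At α=0.05: p ≥ α → fail to reject H₀

reject H₀: no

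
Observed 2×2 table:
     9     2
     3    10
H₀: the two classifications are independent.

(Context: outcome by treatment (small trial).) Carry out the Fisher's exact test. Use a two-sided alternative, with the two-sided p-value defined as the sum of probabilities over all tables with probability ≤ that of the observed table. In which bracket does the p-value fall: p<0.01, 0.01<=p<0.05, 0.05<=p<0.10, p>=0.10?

p-value bracket: 0.01<=p<0.05

Margins: r₁=11, r₂=13, c₁=12, c₂=12, n=24
p_obs = C(11,9)·C(13,3)/C(24,12); sum pmf over tables with pmf ≤ p_obs
p-value (two-sided) = 0.01228
→ bracket: 0.01<=p<0.05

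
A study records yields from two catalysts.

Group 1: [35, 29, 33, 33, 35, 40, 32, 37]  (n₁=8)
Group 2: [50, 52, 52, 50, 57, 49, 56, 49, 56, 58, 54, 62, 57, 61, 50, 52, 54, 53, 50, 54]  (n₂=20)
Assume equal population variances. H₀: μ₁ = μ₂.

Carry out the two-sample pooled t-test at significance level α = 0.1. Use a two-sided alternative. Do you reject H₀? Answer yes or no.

reject H₀: yes

x̄₁=34.250, s₁=3.327, n₁=8
x̄₂=53.800, s₂=3.847, n₂=20
s_p² = [7·3.327² + 19·3.847²]/26 = 13.7962
SE = √(s_p²·(1/8+1/20)) = 1.5538
t = (34.250−53.800)/1.5538 = -12.5820
df = 26
p-value (two-sided) = 0.00000
At α=0.1: p < α → reject H₀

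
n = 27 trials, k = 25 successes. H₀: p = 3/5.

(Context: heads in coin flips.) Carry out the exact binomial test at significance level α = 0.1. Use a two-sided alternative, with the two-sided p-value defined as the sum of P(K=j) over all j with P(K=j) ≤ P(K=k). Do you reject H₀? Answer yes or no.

Exact binomial: n=27, k=25, p₀=3/5=0.6000
P(X=j) = C(n,j)·p₀^j·(1−p₀)^(n−j); p = Σ P(X=j) over j with P(X=j) ≤ P(X=25)
p-value (two-sided) = 0.00025
At α=0.1: p < α → reject H₀

reject H₀: yes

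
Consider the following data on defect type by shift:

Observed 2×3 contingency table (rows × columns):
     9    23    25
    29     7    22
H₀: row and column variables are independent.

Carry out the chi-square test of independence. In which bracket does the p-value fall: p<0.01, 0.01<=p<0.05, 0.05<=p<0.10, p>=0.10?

p-value bracket: p<0.01

Row totals [57, 58], col totals [38, 30, 47], n=115
χ² = (9−18.83)²/18.83 + (23−14.87)²/14.87 + (25−23.30)²/23.30 + (29−19.17)²/19.17 + (7−15.13)²/15.13 + (22−23.70)²/23.70 = 19.2439
df = 2
p-value (upper-tail) = 0.00007
→ bracket: p<0.01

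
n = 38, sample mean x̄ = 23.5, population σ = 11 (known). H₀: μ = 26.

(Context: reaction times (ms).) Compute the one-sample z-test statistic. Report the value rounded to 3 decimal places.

SE = σ/√n = 11/√38 = 1.7844
z = (x̄−μ₀)/SE = (23.5−26)/1.7844 = -1.4010

test statistic = -1.401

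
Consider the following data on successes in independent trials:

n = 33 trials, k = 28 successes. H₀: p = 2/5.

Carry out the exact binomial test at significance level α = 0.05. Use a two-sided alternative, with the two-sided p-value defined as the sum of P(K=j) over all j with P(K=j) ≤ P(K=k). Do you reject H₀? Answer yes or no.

reject H₀: yes

Exact binomial: n=33, k=28, p₀=2/5=0.4000
P(X=j) = C(n,j)·p₀^j·(1−p₀)^(n−j); p = Σ P(X=j) over j with P(X=j) ≤ P(X=28)
p-value (two-sided) = 0.00000
At α=0.05: p < α → reject H₀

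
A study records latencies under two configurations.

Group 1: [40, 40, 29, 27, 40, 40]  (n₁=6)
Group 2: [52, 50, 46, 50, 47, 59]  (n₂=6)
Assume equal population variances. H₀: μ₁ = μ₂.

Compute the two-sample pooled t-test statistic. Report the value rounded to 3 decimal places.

test statistic = -4.628

x̄₁=36.000, s₁=6.229, n₁=6
x̄₂=50.667, s₂=4.633, n₂=6
s_p² = [5·6.229² + 5·4.633²]/10 = 30.1333
SE = √(s_p²·(1/6+1/6)) = 3.1693
t = (36.000−50.667)/3.1693 = -4.6277
df = 10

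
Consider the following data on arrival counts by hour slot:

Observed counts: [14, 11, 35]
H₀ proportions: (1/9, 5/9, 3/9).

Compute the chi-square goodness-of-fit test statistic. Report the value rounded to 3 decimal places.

test statistic = 34.280

n = 60; E_i = n·p_i = [6.67, 33.33, 20.00]
χ² = (14−6.67)²/6.67 + (11−33.33)²/33.33 + (35−20.00)²/20.00 = 34.2800
df = 2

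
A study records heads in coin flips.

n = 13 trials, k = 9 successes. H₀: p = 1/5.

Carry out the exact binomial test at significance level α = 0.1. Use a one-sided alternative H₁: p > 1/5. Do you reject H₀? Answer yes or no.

reject H₀: yes

Exact binomial: n=13, k=9, p₀=1/5=0.2000
P(X≥9) from Σ C(n,i)·p₀^i·(1−p₀)^(n−i)
p-value (one-sided, H₁ greater) = 0.00017
At α=0.1: p < α → reject H₀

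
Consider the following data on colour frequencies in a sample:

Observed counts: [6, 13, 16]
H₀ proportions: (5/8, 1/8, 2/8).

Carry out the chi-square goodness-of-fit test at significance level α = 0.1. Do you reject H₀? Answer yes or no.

n = 35; E_i = n·p_i = [21.88, 4.38, 8.75]
χ² = (6−21.88)²/21.88 + (13−4.38)²/4.38 + (16−8.75)²/8.75 = 34.5314
df = 2
p-value (upper-tail) = 0.00000
At α=0.1: p < α → reject H₀

reject H₀: yes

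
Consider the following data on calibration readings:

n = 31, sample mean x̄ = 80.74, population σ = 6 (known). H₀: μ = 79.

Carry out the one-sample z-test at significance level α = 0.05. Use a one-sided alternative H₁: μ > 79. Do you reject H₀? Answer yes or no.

SE = σ/√n = 6/√31 = 1.0776
z = (x̄−μ₀)/SE = (80.74−79)/1.0776 = 1.6147
p-value (one-sided, H₁ greater) = 0.05319
At α=0.05: p ≥ α → fail to reject H₀

reject H₀: no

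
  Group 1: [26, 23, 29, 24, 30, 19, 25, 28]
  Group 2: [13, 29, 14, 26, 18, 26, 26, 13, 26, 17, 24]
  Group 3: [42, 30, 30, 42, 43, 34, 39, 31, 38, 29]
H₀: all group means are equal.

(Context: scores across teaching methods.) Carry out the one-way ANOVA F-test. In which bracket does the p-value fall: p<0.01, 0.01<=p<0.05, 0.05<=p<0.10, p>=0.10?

p-value bracket: p<0.01

Group means [25.50, 21.09, 35.80], grand mean 27.379
SSB = Σnᵢ(x̄ᵢ−x̄)² = 1172.318; SSW = ΣΣ(x−x̄ᵢ)² = 748.509
MSB = 1172.318/2 = 586.1592; MSW = 748.509/26 = 28.7888
F = MSB/MSW = 20.3607
df = (2, 26)
p-value (upper-tail) = 0.00000
→ bracket: p<0.01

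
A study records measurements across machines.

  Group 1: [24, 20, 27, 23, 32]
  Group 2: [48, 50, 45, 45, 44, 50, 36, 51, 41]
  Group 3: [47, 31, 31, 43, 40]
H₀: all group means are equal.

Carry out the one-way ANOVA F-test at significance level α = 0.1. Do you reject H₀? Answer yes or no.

Group means [25.20, 45.56, 38.40], grand mean 38.316
SSB = Σnᵢ(x̄ᵢ−x̄)² = 1331.883; SSW = ΣΣ(x−x̄ᵢ)² = 480.222
MSB = 1331.883/2 = 665.9415; MSW = 480.222/16 = 30.0139
F = MSB/MSW = 22.1878
df = (2, 16)
p-value (upper-tail) = 0.00002
At α=0.1: p < α → reject H₀

reject H₀: yes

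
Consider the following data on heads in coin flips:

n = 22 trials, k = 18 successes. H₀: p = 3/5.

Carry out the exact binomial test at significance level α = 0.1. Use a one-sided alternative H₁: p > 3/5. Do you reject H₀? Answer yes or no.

reject H₀: yes

Exact binomial: n=22, k=18, p₀=3/5=0.6000
P(X≥18) from Σ C(n,i)·p₀^i·(1−p₀)^(n−i)
p-value (one-sided, H₁ greater) = 0.02658
At α=0.1: p < α → reject H₀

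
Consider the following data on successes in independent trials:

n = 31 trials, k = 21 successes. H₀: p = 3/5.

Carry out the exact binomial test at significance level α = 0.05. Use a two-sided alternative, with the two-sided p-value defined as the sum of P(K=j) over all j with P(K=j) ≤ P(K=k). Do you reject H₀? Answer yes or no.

reject H₀: no

Exact binomial: n=31, k=21, p₀=3/5=0.6000
P(X=j) = C(n,j)·p₀^j·(1−p₀)^(n−j); p = Σ P(X=j) over j with P(X=j) ≤ P(X=21)
p-value (two-sided) = 0.46482
At α=0.05: p ≥ α → fail to reject H₀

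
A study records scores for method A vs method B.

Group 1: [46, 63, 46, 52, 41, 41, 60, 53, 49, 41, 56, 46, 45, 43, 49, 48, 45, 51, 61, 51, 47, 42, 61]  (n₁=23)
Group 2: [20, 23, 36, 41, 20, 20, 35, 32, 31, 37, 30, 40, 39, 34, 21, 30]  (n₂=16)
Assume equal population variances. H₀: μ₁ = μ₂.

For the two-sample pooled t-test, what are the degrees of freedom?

degrees of freedom = 37

df = n₁ + n₂ − 2 = 23 + 16 − 2 = 37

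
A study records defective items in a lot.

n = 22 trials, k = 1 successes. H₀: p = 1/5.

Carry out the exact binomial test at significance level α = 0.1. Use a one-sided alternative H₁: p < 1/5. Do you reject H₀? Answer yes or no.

reject H₀: yes

Exact binomial: n=22, k=1, p₀=1/5=0.2000
P(X≤1) from Σ C(n,i)·p₀^i·(1−p₀)^(n−i)
p-value (one-sided, H₁ less) = 0.04796
At α=0.1: p < α → reject H₀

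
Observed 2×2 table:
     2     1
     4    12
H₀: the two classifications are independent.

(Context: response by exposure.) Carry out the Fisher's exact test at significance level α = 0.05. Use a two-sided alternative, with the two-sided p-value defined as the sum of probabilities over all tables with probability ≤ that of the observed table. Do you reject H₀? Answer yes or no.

Margins: r₁=3, r₂=16, c₁=6, c₂=13, n=19
p_obs = C(3,2)·C(16,4)/C(19,6); sum pmf over tables with pmf ≤ p_obs
p-value (two-sided) = 0.22188
At α=0.05: p ≥ α → fail to reject H₀

reject H₀: no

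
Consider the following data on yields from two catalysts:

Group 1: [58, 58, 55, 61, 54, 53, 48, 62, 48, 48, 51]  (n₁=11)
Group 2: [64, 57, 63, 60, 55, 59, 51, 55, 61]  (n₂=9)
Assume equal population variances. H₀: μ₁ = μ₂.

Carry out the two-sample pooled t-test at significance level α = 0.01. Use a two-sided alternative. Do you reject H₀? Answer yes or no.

reject H₀: no

x̄₁=54.182, s₁=5.135, n₁=11
x̄₂=58.333, s₂=4.213, n₂=9
s_p² = [10·5.135² + 8·4.213²]/18 = 22.5354
SE = √(s_p²·(1/11+1/9)) = 2.1337
t = (54.182−58.333)/2.1337 = -1.9457
df = 18
p-value (two-sided) = 0.06748
At α=0.01: p ≥ α → fail to reject H₀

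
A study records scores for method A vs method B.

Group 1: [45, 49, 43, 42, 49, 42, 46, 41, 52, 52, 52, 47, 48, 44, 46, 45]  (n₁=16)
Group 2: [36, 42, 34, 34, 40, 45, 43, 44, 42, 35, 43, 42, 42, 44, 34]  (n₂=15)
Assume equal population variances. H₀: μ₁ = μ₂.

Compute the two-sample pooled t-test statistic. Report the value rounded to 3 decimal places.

x̄₁=46.438, s₁=3.651, n₁=16
x̄₂=40.000, s₂=4.140, n₂=15
s_p² = [15·3.651² + 14·4.140²]/29 = 15.1703
SE = √(s_p²·(1/16+1/15)) = 1.3998
t = (46.438−40.000)/1.3998 = 4.5988
df = 29

test statistic = 4.599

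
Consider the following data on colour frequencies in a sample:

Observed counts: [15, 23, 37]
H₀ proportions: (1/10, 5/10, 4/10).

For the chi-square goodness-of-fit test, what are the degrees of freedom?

df = k − 1 = 3 − 1 = 2

degrees of freedom = 2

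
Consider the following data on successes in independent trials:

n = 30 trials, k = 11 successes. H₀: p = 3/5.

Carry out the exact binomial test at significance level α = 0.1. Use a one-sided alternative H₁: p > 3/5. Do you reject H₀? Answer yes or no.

reject H₀: no

Exact binomial: n=30, k=11, p₀=3/5=0.6000
P(X≥11) from Σ C(n,i)·p₀^i·(1−p₀)^(n−i)
p-value (one-sided, H₁ greater) = 0.99715
At α=0.1: p ≥ α → fail to reject H₀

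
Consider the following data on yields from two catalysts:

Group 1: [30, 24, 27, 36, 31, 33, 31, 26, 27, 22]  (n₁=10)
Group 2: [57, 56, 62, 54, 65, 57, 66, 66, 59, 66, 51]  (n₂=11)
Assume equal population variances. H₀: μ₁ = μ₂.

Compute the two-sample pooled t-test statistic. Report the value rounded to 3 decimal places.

x̄₁=28.700, s₁=4.270, n₁=10
x̄₂=59.909, s₂=5.375, n₂=11
s_p² = [9·4.270² + 10·5.375²]/19 = 23.8426
SE = √(s_p²·(1/10+1/11)) = 2.1335
t = (28.700−59.909)/2.1335 = -14.6282
df = 19

test statistic = -14.628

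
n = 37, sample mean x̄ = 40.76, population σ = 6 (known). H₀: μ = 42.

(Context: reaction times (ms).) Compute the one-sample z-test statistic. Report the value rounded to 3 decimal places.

test statistic = -1.257

SE = σ/√n = 6/√37 = 0.9864
z = (x̄−μ₀)/SE = (40.76−42)/0.9864 = -1.2571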